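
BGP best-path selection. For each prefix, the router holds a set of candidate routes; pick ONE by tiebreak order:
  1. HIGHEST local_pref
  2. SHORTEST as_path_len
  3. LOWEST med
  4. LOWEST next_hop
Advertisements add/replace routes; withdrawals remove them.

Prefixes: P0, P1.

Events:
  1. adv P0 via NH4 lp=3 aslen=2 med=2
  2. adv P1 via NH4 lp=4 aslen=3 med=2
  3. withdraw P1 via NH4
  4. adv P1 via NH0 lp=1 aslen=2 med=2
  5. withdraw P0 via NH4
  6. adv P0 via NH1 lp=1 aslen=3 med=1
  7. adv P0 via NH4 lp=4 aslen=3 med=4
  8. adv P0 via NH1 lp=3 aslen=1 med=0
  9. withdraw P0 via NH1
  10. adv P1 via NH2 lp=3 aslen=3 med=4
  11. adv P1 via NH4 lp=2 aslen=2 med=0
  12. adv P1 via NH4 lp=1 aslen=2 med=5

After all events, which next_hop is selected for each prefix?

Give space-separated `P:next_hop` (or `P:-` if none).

Op 1: best P0=NH4 P1=-
Op 2: best P0=NH4 P1=NH4
Op 3: best P0=NH4 P1=-
Op 4: best P0=NH4 P1=NH0
Op 5: best P0=- P1=NH0
Op 6: best P0=NH1 P1=NH0
Op 7: best P0=NH4 P1=NH0
Op 8: best P0=NH4 P1=NH0
Op 9: best P0=NH4 P1=NH0
Op 10: best P0=NH4 P1=NH2
Op 11: best P0=NH4 P1=NH2
Op 12: best P0=NH4 P1=NH2

Answer: P0:NH4 P1:NH2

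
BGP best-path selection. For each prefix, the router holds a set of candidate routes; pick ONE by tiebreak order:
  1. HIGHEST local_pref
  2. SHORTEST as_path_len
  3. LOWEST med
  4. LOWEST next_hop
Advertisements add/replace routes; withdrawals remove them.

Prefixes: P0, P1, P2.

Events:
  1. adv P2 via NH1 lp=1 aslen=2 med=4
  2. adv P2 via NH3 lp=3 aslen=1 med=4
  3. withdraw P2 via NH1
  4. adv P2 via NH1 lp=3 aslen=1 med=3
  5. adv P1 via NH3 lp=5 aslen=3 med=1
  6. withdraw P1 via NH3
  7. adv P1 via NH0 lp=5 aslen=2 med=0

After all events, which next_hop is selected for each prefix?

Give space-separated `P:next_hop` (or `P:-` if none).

Answer: P0:- P1:NH0 P2:NH1

Derivation:
Op 1: best P0=- P1=- P2=NH1
Op 2: best P0=- P1=- P2=NH3
Op 3: best P0=- P1=- P2=NH3
Op 4: best P0=- P1=- P2=NH1
Op 5: best P0=- P1=NH3 P2=NH1
Op 6: best P0=- P1=- P2=NH1
Op 7: best P0=- P1=NH0 P2=NH1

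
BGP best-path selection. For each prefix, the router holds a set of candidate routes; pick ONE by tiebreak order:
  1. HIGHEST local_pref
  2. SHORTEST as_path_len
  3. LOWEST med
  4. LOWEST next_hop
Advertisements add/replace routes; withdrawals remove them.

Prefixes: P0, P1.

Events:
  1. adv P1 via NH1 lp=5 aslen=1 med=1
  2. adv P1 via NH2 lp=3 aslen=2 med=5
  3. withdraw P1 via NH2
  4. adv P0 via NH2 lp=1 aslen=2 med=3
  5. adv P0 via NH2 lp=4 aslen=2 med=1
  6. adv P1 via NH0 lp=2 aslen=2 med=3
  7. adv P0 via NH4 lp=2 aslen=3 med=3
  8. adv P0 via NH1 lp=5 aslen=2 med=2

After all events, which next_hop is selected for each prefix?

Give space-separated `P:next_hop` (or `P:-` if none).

Answer: P0:NH1 P1:NH1

Derivation:
Op 1: best P0=- P1=NH1
Op 2: best P0=- P1=NH1
Op 3: best P0=- P1=NH1
Op 4: best P0=NH2 P1=NH1
Op 5: best P0=NH2 P1=NH1
Op 6: best P0=NH2 P1=NH1
Op 7: best P0=NH2 P1=NH1
Op 8: best P0=NH1 P1=NH1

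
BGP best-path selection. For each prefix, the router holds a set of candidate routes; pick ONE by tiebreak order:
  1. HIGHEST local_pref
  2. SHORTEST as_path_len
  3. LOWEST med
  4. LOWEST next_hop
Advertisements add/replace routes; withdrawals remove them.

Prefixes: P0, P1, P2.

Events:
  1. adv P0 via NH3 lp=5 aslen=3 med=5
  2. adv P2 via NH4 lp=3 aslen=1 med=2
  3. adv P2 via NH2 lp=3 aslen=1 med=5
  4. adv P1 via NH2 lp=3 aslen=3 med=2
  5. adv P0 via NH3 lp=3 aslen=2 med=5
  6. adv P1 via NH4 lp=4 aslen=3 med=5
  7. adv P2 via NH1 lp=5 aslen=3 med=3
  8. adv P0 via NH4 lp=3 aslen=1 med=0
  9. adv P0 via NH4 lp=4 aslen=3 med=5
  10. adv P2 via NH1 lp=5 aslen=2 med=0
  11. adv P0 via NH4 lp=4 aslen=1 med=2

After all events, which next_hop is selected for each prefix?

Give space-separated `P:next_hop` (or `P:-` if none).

Answer: P0:NH4 P1:NH4 P2:NH1

Derivation:
Op 1: best P0=NH3 P1=- P2=-
Op 2: best P0=NH3 P1=- P2=NH4
Op 3: best P0=NH3 P1=- P2=NH4
Op 4: best P0=NH3 P1=NH2 P2=NH4
Op 5: best P0=NH3 P1=NH2 P2=NH4
Op 6: best P0=NH3 P1=NH4 P2=NH4
Op 7: best P0=NH3 P1=NH4 P2=NH1
Op 8: best P0=NH4 P1=NH4 P2=NH1
Op 9: best P0=NH4 P1=NH4 P2=NH1
Op 10: best P0=NH4 P1=NH4 P2=NH1
Op 11: best P0=NH4 P1=NH4 P2=NH1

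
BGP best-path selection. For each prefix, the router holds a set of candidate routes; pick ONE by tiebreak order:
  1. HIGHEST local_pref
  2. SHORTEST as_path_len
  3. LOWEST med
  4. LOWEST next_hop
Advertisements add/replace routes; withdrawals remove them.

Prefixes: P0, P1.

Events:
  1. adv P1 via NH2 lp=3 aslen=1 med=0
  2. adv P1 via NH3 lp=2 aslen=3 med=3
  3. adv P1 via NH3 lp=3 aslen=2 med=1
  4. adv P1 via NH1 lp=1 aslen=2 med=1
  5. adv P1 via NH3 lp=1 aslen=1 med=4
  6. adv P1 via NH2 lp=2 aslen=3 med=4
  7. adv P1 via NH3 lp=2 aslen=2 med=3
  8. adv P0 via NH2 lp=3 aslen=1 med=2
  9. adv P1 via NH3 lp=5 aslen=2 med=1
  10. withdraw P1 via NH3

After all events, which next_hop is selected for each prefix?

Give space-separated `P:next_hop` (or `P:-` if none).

Answer: P0:NH2 P1:NH2

Derivation:
Op 1: best P0=- P1=NH2
Op 2: best P0=- P1=NH2
Op 3: best P0=- P1=NH2
Op 4: best P0=- P1=NH2
Op 5: best P0=- P1=NH2
Op 6: best P0=- P1=NH2
Op 7: best P0=- P1=NH3
Op 8: best P0=NH2 P1=NH3
Op 9: best P0=NH2 P1=NH3
Op 10: best P0=NH2 P1=NH2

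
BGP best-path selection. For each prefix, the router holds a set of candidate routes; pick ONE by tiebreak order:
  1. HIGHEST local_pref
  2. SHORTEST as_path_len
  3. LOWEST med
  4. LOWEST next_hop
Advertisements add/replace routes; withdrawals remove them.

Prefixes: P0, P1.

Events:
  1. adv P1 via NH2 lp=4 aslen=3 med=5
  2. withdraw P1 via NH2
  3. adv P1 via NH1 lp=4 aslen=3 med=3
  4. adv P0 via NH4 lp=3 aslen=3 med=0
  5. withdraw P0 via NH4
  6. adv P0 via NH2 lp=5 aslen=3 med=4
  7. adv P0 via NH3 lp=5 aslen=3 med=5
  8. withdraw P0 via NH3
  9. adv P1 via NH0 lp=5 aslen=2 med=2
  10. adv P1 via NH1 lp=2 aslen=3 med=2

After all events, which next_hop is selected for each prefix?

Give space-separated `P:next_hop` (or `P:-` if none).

Op 1: best P0=- P1=NH2
Op 2: best P0=- P1=-
Op 3: best P0=- P1=NH1
Op 4: best P0=NH4 P1=NH1
Op 5: best P0=- P1=NH1
Op 6: best P0=NH2 P1=NH1
Op 7: best P0=NH2 P1=NH1
Op 8: best P0=NH2 P1=NH1
Op 9: best P0=NH2 P1=NH0
Op 10: best P0=NH2 P1=NH0

Answer: P0:NH2 P1:NH0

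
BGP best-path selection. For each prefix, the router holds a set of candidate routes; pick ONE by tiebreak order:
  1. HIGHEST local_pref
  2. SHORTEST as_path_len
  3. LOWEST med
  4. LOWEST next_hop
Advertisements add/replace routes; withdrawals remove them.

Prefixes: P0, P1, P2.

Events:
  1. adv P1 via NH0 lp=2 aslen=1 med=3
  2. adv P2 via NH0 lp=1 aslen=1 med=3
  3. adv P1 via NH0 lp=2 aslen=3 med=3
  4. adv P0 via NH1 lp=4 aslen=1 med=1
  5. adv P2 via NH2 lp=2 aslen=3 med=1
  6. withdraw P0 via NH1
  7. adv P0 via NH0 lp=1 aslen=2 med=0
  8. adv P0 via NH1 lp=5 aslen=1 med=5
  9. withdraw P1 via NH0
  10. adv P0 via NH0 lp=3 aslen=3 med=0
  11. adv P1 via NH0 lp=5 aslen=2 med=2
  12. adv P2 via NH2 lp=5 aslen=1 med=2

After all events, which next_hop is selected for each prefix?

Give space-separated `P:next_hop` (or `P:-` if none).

Op 1: best P0=- P1=NH0 P2=-
Op 2: best P0=- P1=NH0 P2=NH0
Op 3: best P0=- P1=NH0 P2=NH0
Op 4: best P0=NH1 P1=NH0 P2=NH0
Op 5: best P0=NH1 P1=NH0 P2=NH2
Op 6: best P0=- P1=NH0 P2=NH2
Op 7: best P0=NH0 P1=NH0 P2=NH2
Op 8: best P0=NH1 P1=NH0 P2=NH2
Op 9: best P0=NH1 P1=- P2=NH2
Op 10: best P0=NH1 P1=- P2=NH2
Op 11: best P0=NH1 P1=NH0 P2=NH2
Op 12: best P0=NH1 P1=NH0 P2=NH2

Answer: P0:NH1 P1:NH0 P2:NH2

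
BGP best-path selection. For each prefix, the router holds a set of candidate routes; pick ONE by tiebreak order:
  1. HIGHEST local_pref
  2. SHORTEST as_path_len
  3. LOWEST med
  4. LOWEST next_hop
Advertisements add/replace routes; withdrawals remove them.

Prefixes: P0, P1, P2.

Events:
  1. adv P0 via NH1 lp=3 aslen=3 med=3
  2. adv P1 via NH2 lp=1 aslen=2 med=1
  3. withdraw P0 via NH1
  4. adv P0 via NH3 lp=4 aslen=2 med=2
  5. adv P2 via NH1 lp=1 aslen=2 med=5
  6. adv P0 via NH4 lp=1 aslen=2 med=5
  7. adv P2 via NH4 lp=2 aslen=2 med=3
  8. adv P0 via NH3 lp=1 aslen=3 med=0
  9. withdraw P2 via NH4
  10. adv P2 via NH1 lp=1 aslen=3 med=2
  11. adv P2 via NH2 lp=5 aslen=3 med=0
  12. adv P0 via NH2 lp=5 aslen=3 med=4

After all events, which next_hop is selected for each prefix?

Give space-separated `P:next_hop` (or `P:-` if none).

Answer: P0:NH2 P1:NH2 P2:NH2

Derivation:
Op 1: best P0=NH1 P1=- P2=-
Op 2: best P0=NH1 P1=NH2 P2=-
Op 3: best P0=- P1=NH2 P2=-
Op 4: best P0=NH3 P1=NH2 P2=-
Op 5: best P0=NH3 P1=NH2 P2=NH1
Op 6: best P0=NH3 P1=NH2 P2=NH1
Op 7: best P0=NH3 P1=NH2 P2=NH4
Op 8: best P0=NH4 P1=NH2 P2=NH4
Op 9: best P0=NH4 P1=NH2 P2=NH1
Op 10: best P0=NH4 P1=NH2 P2=NH1
Op 11: best P0=NH4 P1=NH2 P2=NH2
Op 12: best P0=NH2 P1=NH2 P2=NH2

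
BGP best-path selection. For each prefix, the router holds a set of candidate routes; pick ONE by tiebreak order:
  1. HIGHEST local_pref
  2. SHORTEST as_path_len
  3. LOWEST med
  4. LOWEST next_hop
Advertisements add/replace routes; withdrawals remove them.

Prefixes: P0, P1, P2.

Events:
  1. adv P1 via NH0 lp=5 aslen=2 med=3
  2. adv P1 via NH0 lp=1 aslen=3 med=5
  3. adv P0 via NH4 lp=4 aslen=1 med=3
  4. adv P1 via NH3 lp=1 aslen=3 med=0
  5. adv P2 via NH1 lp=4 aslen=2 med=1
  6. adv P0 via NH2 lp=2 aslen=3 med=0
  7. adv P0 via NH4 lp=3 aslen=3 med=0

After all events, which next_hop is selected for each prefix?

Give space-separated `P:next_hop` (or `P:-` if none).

Op 1: best P0=- P1=NH0 P2=-
Op 2: best P0=- P1=NH0 P2=-
Op 3: best P0=NH4 P1=NH0 P2=-
Op 4: best P0=NH4 P1=NH3 P2=-
Op 5: best P0=NH4 P1=NH3 P2=NH1
Op 6: best P0=NH4 P1=NH3 P2=NH1
Op 7: best P0=NH4 P1=NH3 P2=NH1

Answer: P0:NH4 P1:NH3 P2:NH1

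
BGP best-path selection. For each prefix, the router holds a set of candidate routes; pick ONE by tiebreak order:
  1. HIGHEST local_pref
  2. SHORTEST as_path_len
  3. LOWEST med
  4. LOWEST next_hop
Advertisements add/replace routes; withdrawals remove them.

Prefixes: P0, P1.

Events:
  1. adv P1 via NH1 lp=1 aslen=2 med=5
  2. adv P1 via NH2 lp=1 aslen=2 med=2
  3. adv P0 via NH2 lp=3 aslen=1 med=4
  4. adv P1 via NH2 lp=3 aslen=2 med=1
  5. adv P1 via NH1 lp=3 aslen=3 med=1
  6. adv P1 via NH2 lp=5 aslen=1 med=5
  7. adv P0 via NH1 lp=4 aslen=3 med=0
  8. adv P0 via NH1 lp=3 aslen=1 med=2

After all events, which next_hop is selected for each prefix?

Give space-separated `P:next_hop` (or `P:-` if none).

Answer: P0:NH1 P1:NH2

Derivation:
Op 1: best P0=- P1=NH1
Op 2: best P0=- P1=NH2
Op 3: best P0=NH2 P1=NH2
Op 4: best P0=NH2 P1=NH2
Op 5: best P0=NH2 P1=NH2
Op 6: best P0=NH2 P1=NH2
Op 7: best P0=NH1 P1=NH2
Op 8: best P0=NH1 P1=NH2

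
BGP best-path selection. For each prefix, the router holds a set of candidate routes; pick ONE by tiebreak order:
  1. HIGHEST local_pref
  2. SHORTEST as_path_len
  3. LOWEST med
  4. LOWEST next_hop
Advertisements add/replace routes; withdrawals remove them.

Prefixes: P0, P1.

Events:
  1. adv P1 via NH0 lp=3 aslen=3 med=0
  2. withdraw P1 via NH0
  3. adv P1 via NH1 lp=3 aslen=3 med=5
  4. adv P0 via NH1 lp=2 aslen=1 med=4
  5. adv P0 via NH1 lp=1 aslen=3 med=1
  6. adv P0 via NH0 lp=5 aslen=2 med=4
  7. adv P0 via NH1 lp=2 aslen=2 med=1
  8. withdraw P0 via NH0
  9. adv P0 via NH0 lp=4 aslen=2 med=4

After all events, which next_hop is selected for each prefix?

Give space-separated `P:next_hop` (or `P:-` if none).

Op 1: best P0=- P1=NH0
Op 2: best P0=- P1=-
Op 3: best P0=- P1=NH1
Op 4: best P0=NH1 P1=NH1
Op 5: best P0=NH1 P1=NH1
Op 6: best P0=NH0 P1=NH1
Op 7: best P0=NH0 P1=NH1
Op 8: best P0=NH1 P1=NH1
Op 9: best P0=NH0 P1=NH1

Answer: P0:NH0 P1:NH1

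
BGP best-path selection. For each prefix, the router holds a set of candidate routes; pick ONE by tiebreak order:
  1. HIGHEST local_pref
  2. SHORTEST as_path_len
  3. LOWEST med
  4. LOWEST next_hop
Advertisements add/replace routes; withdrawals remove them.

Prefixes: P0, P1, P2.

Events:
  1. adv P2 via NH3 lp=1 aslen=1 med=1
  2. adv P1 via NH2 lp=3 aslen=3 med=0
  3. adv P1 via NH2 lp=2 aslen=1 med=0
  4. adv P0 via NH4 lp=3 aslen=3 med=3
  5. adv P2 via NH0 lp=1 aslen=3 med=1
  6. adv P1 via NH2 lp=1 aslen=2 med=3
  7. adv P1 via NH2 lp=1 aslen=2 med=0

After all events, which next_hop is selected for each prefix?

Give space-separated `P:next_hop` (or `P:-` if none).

Op 1: best P0=- P1=- P2=NH3
Op 2: best P0=- P1=NH2 P2=NH3
Op 3: best P0=- P1=NH2 P2=NH3
Op 4: best P0=NH4 P1=NH2 P2=NH3
Op 5: best P0=NH4 P1=NH2 P2=NH3
Op 6: best P0=NH4 P1=NH2 P2=NH3
Op 7: best P0=NH4 P1=NH2 P2=NH3

Answer: P0:NH4 P1:NH2 P2:NH3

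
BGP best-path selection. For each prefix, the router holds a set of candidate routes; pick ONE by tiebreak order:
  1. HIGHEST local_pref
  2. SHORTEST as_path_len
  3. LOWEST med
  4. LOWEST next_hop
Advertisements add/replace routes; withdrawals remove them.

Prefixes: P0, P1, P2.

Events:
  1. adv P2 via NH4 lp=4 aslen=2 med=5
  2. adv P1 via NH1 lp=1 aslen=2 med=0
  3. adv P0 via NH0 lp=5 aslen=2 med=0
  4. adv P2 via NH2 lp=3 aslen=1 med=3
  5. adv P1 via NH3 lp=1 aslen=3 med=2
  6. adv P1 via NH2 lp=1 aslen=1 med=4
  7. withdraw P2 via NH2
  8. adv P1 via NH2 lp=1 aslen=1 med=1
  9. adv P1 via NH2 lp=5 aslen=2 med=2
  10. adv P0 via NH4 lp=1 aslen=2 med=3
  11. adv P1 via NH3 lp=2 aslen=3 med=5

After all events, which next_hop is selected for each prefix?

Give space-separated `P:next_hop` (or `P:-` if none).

Answer: P0:NH0 P1:NH2 P2:NH4

Derivation:
Op 1: best P0=- P1=- P2=NH4
Op 2: best P0=- P1=NH1 P2=NH4
Op 3: best P0=NH0 P1=NH1 P2=NH4
Op 4: best P0=NH0 P1=NH1 P2=NH4
Op 5: best P0=NH0 P1=NH1 P2=NH4
Op 6: best P0=NH0 P1=NH2 P2=NH4
Op 7: best P0=NH0 P1=NH2 P2=NH4
Op 8: best P0=NH0 P1=NH2 P2=NH4
Op 9: best P0=NH0 P1=NH2 P2=NH4
Op 10: best P0=NH0 P1=NH2 P2=NH4
Op 11: best P0=NH0 P1=NH2 P2=NH4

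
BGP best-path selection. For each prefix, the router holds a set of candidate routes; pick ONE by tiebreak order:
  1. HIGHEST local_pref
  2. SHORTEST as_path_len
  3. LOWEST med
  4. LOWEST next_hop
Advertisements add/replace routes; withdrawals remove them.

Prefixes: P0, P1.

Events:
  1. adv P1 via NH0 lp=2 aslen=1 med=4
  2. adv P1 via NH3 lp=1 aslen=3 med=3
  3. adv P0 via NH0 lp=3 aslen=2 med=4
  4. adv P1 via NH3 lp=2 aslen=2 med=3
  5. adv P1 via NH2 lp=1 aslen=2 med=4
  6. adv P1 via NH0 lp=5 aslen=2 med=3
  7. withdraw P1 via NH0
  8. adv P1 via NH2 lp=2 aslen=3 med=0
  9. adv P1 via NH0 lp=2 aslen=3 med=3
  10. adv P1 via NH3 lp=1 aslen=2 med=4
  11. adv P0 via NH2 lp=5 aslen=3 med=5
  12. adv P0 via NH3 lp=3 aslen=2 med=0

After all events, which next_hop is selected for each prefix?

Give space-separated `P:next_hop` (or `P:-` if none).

Op 1: best P0=- P1=NH0
Op 2: best P0=- P1=NH0
Op 3: best P0=NH0 P1=NH0
Op 4: best P0=NH0 P1=NH0
Op 5: best P0=NH0 P1=NH0
Op 6: best P0=NH0 P1=NH0
Op 7: best P0=NH0 P1=NH3
Op 8: best P0=NH0 P1=NH3
Op 9: best P0=NH0 P1=NH3
Op 10: best P0=NH0 P1=NH2
Op 11: best P0=NH2 P1=NH2
Op 12: best P0=NH2 P1=NH2

Answer: P0:NH2 P1:NH2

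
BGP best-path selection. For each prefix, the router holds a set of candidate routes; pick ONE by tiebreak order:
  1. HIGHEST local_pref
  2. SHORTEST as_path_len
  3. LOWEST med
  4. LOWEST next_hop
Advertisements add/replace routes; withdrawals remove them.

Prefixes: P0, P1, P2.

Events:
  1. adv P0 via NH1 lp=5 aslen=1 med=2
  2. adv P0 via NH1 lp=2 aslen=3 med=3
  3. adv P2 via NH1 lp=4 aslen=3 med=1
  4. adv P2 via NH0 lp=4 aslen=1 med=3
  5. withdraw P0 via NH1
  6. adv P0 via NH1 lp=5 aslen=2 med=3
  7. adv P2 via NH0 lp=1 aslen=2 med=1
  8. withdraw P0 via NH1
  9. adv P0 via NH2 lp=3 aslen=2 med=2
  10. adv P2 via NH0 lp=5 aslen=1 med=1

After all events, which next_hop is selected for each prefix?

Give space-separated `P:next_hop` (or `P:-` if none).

Answer: P0:NH2 P1:- P2:NH0

Derivation:
Op 1: best P0=NH1 P1=- P2=-
Op 2: best P0=NH1 P1=- P2=-
Op 3: best P0=NH1 P1=- P2=NH1
Op 4: best P0=NH1 P1=- P2=NH0
Op 5: best P0=- P1=- P2=NH0
Op 6: best P0=NH1 P1=- P2=NH0
Op 7: best P0=NH1 P1=- P2=NH1
Op 8: best P0=- P1=- P2=NH1
Op 9: best P0=NH2 P1=- P2=NH1
Op 10: best P0=NH2 P1=- P2=NH0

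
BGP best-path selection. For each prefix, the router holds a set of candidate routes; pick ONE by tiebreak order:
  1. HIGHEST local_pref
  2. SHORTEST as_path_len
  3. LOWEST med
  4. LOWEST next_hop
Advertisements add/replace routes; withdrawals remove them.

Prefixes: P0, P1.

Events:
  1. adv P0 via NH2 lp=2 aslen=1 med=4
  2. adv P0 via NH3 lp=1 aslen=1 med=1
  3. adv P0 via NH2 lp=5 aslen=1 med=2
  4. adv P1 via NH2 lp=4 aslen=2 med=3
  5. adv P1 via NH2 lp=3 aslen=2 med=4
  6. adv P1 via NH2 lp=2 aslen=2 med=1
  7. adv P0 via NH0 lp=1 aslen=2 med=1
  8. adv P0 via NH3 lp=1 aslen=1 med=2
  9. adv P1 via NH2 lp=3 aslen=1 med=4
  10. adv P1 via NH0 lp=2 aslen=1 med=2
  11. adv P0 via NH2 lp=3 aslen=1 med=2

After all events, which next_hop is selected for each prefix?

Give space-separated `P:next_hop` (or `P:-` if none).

Op 1: best P0=NH2 P1=-
Op 2: best P0=NH2 P1=-
Op 3: best P0=NH2 P1=-
Op 4: best P0=NH2 P1=NH2
Op 5: best P0=NH2 P1=NH2
Op 6: best P0=NH2 P1=NH2
Op 7: best P0=NH2 P1=NH2
Op 8: best P0=NH2 P1=NH2
Op 9: best P0=NH2 P1=NH2
Op 10: best P0=NH2 P1=NH2
Op 11: best P0=NH2 P1=NH2

Answer: P0:NH2 P1:NH2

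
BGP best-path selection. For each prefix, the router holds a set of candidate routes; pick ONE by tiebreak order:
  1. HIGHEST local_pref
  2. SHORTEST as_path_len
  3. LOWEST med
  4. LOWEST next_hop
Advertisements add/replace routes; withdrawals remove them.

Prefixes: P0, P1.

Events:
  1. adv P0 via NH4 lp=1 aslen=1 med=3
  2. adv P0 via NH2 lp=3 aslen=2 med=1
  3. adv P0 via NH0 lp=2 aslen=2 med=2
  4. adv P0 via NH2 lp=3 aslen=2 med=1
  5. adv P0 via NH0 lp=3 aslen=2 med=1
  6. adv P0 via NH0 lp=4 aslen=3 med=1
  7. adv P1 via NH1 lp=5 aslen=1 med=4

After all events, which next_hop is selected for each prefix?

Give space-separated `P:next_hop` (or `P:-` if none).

Op 1: best P0=NH4 P1=-
Op 2: best P0=NH2 P1=-
Op 3: best P0=NH2 P1=-
Op 4: best P0=NH2 P1=-
Op 5: best P0=NH0 P1=-
Op 6: best P0=NH0 P1=-
Op 7: best P0=NH0 P1=NH1

Answer: P0:NH0 P1:NH1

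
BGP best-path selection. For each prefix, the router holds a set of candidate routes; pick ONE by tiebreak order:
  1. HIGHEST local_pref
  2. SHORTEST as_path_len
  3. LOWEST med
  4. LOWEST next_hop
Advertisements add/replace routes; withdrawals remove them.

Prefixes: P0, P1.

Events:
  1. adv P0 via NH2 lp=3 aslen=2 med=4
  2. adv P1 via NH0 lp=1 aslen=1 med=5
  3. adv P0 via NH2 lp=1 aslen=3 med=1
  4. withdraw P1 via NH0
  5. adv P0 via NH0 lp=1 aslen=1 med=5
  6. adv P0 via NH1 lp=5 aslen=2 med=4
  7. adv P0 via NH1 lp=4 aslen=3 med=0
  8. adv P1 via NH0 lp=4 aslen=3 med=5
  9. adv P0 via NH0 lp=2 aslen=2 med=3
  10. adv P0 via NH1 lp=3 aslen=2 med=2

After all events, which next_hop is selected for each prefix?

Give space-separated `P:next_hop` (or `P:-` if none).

Op 1: best P0=NH2 P1=-
Op 2: best P0=NH2 P1=NH0
Op 3: best P0=NH2 P1=NH0
Op 4: best P0=NH2 P1=-
Op 5: best P0=NH0 P1=-
Op 6: best P0=NH1 P1=-
Op 7: best P0=NH1 P1=-
Op 8: best P0=NH1 P1=NH0
Op 9: best P0=NH1 P1=NH0
Op 10: best P0=NH1 P1=NH0

Answer: P0:NH1 P1:NH0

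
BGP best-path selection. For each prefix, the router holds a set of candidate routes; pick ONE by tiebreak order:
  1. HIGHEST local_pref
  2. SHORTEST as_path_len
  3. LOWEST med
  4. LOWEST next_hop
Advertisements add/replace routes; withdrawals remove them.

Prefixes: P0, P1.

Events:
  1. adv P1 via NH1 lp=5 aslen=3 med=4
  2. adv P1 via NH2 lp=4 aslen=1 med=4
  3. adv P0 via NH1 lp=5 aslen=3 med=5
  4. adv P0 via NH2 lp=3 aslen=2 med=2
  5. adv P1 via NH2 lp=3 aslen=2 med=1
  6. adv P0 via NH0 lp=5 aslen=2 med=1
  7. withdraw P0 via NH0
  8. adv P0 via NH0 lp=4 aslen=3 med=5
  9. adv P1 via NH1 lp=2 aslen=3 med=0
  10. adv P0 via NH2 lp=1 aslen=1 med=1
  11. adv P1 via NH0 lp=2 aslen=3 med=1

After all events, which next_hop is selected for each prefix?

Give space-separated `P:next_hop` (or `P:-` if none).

Op 1: best P0=- P1=NH1
Op 2: best P0=- P1=NH1
Op 3: best P0=NH1 P1=NH1
Op 4: best P0=NH1 P1=NH1
Op 5: best P0=NH1 P1=NH1
Op 6: best P0=NH0 P1=NH1
Op 7: best P0=NH1 P1=NH1
Op 8: best P0=NH1 P1=NH1
Op 9: best P0=NH1 P1=NH2
Op 10: best P0=NH1 P1=NH2
Op 11: best P0=NH1 P1=NH2

Answer: P0:NH1 P1:NH2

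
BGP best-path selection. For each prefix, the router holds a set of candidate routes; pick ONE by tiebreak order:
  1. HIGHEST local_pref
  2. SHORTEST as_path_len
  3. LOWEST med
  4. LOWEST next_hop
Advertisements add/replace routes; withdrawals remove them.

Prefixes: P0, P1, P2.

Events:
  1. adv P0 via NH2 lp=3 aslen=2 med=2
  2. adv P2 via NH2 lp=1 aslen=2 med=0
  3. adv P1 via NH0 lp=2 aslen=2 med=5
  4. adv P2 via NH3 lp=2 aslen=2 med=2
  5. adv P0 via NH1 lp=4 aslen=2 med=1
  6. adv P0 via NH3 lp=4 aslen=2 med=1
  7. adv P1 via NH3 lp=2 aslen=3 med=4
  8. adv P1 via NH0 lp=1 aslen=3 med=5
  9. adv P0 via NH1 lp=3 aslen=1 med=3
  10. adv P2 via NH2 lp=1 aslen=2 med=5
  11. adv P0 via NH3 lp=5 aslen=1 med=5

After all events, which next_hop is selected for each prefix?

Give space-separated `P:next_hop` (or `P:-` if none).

Answer: P0:NH3 P1:NH3 P2:NH3

Derivation:
Op 1: best P0=NH2 P1=- P2=-
Op 2: best P0=NH2 P1=- P2=NH2
Op 3: best P0=NH2 P1=NH0 P2=NH2
Op 4: best P0=NH2 P1=NH0 P2=NH3
Op 5: best P0=NH1 P1=NH0 P2=NH3
Op 6: best P0=NH1 P1=NH0 P2=NH3
Op 7: best P0=NH1 P1=NH0 P2=NH3
Op 8: best P0=NH1 P1=NH3 P2=NH3
Op 9: best P0=NH3 P1=NH3 P2=NH3
Op 10: best P0=NH3 P1=NH3 P2=NH3
Op 11: best P0=NH3 P1=NH3 P2=NH3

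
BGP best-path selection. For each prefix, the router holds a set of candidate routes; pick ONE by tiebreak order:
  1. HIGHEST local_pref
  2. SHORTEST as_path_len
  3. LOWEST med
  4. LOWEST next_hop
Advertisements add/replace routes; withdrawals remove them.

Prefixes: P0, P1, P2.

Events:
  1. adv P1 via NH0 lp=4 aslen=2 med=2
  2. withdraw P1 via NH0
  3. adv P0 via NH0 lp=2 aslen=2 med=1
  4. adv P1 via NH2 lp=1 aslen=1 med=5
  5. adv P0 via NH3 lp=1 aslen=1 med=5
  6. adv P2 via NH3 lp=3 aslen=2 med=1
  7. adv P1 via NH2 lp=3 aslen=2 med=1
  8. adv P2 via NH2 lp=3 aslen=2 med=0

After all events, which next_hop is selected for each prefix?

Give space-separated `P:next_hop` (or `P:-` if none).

Op 1: best P0=- P1=NH0 P2=-
Op 2: best P0=- P1=- P2=-
Op 3: best P0=NH0 P1=- P2=-
Op 4: best P0=NH0 P1=NH2 P2=-
Op 5: best P0=NH0 P1=NH2 P2=-
Op 6: best P0=NH0 P1=NH2 P2=NH3
Op 7: best P0=NH0 P1=NH2 P2=NH3
Op 8: best P0=NH0 P1=NH2 P2=NH2

Answer: P0:NH0 P1:NH2 P2:NH2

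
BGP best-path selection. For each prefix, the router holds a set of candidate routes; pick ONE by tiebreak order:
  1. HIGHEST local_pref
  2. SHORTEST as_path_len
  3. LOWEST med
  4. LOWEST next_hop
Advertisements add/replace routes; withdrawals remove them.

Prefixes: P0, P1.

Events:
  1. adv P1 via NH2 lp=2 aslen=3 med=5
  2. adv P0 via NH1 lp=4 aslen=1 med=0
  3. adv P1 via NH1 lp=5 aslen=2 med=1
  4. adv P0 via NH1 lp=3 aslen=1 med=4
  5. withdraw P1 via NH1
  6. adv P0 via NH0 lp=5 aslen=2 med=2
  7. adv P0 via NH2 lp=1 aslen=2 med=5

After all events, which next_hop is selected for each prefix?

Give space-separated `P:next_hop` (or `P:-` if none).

Answer: P0:NH0 P1:NH2

Derivation:
Op 1: best P0=- P1=NH2
Op 2: best P0=NH1 P1=NH2
Op 3: best P0=NH1 P1=NH1
Op 4: best P0=NH1 P1=NH1
Op 5: best P0=NH1 P1=NH2
Op 6: best P0=NH0 P1=NH2
Op 7: best P0=NH0 P1=NH2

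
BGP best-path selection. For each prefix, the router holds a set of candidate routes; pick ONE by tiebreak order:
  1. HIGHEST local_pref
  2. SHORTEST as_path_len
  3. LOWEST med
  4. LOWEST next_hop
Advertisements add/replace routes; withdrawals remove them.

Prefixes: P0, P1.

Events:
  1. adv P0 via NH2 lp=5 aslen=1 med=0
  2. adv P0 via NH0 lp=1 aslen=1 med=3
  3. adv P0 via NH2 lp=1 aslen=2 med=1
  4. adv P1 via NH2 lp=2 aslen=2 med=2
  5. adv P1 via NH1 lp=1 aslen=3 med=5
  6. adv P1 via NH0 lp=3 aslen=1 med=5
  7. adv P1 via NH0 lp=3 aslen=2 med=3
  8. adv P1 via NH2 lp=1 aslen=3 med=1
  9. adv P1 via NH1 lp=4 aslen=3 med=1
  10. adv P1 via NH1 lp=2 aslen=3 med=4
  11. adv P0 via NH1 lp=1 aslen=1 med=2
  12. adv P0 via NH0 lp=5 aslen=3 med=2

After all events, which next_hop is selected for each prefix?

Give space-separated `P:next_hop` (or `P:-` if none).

Op 1: best P0=NH2 P1=-
Op 2: best P0=NH2 P1=-
Op 3: best P0=NH0 P1=-
Op 4: best P0=NH0 P1=NH2
Op 5: best P0=NH0 P1=NH2
Op 6: best P0=NH0 P1=NH0
Op 7: best P0=NH0 P1=NH0
Op 8: best P0=NH0 P1=NH0
Op 9: best P0=NH0 P1=NH1
Op 10: best P0=NH0 P1=NH0
Op 11: best P0=NH1 P1=NH0
Op 12: best P0=NH0 P1=NH0

Answer: P0:NH0 P1:NH0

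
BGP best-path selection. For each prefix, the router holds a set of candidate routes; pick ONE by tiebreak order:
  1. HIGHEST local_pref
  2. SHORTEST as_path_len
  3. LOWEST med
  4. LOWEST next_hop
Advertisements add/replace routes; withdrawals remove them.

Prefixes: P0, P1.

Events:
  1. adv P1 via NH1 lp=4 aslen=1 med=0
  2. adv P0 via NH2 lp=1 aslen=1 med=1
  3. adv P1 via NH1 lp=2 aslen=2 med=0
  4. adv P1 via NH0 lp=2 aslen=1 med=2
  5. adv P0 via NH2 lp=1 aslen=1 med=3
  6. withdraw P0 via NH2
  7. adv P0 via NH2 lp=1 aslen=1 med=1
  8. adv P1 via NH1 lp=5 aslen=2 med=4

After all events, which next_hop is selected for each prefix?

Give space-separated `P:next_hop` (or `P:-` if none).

Answer: P0:NH2 P1:NH1

Derivation:
Op 1: best P0=- P1=NH1
Op 2: best P0=NH2 P1=NH1
Op 3: best P0=NH2 P1=NH1
Op 4: best P0=NH2 P1=NH0
Op 5: best P0=NH2 P1=NH0
Op 6: best P0=- P1=NH0
Op 7: best P0=NH2 P1=NH0
Op 8: best P0=NH2 P1=NH1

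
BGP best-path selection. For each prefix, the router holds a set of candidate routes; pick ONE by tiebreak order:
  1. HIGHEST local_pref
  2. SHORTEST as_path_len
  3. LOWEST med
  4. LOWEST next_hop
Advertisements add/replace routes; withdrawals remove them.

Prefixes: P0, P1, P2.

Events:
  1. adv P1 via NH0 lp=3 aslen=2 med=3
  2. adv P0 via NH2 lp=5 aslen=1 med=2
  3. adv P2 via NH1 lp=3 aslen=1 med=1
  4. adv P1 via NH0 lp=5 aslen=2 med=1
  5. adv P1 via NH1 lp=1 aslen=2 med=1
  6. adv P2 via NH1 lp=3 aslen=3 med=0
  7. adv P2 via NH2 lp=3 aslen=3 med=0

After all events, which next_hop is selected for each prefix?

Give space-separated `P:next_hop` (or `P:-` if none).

Op 1: best P0=- P1=NH0 P2=-
Op 2: best P0=NH2 P1=NH0 P2=-
Op 3: best P0=NH2 P1=NH0 P2=NH1
Op 4: best P0=NH2 P1=NH0 P2=NH1
Op 5: best P0=NH2 P1=NH0 P2=NH1
Op 6: best P0=NH2 P1=NH0 P2=NH1
Op 7: best P0=NH2 P1=NH0 P2=NH1

Answer: P0:NH2 P1:NH0 P2:NH1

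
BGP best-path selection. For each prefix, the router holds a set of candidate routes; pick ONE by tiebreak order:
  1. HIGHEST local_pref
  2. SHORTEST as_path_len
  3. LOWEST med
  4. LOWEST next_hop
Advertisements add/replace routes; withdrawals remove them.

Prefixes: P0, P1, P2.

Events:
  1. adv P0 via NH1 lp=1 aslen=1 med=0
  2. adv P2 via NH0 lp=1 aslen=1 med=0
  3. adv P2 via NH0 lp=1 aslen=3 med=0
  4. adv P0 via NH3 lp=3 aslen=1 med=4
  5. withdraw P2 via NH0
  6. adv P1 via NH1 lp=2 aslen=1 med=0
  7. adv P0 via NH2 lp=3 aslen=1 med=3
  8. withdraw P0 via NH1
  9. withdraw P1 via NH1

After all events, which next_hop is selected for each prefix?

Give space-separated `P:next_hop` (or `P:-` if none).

Op 1: best P0=NH1 P1=- P2=-
Op 2: best P0=NH1 P1=- P2=NH0
Op 3: best P0=NH1 P1=- P2=NH0
Op 4: best P0=NH3 P1=- P2=NH0
Op 5: best P0=NH3 P1=- P2=-
Op 6: best P0=NH3 P1=NH1 P2=-
Op 7: best P0=NH2 P1=NH1 P2=-
Op 8: best P0=NH2 P1=NH1 P2=-
Op 9: best P0=NH2 P1=- P2=-

Answer: P0:NH2 P1:- P2:-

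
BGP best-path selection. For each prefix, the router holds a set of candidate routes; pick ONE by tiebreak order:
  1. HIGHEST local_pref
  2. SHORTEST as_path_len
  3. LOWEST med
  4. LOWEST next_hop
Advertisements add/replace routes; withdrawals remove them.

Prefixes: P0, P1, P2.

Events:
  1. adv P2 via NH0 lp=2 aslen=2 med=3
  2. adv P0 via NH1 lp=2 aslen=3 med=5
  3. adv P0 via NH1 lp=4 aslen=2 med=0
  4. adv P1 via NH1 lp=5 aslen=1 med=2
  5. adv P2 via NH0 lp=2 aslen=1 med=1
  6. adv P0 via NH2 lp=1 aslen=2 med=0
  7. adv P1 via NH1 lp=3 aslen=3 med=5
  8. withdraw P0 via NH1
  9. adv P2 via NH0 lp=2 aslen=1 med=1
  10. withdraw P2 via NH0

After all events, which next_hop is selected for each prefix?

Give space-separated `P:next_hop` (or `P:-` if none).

Op 1: best P0=- P1=- P2=NH0
Op 2: best P0=NH1 P1=- P2=NH0
Op 3: best P0=NH1 P1=- P2=NH0
Op 4: best P0=NH1 P1=NH1 P2=NH0
Op 5: best P0=NH1 P1=NH1 P2=NH0
Op 6: best P0=NH1 P1=NH1 P2=NH0
Op 7: best P0=NH1 P1=NH1 P2=NH0
Op 8: best P0=NH2 P1=NH1 P2=NH0
Op 9: best P0=NH2 P1=NH1 P2=NH0
Op 10: best P0=NH2 P1=NH1 P2=-

Answer: P0:NH2 P1:NH1 P2:-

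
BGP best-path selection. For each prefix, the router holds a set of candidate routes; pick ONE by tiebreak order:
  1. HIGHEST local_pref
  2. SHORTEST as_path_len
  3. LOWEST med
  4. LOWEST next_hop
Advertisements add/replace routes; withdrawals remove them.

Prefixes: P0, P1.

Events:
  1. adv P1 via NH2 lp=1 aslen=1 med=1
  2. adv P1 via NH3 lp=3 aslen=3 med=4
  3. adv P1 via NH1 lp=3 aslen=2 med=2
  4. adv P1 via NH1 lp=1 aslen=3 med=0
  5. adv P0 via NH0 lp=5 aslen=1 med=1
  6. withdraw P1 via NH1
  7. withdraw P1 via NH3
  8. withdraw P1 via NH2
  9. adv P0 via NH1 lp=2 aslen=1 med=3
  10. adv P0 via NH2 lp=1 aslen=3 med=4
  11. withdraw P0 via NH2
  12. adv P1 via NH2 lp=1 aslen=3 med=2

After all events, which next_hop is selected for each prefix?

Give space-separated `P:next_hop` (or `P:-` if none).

Answer: P0:NH0 P1:NH2

Derivation:
Op 1: best P0=- P1=NH2
Op 2: best P0=- P1=NH3
Op 3: best P0=- P1=NH1
Op 4: best P0=- P1=NH3
Op 5: best P0=NH0 P1=NH3
Op 6: best P0=NH0 P1=NH3
Op 7: best P0=NH0 P1=NH2
Op 8: best P0=NH0 P1=-
Op 9: best P0=NH0 P1=-
Op 10: best P0=NH0 P1=-
Op 11: best P0=NH0 P1=-
Op 12: best P0=NH0 P1=NH2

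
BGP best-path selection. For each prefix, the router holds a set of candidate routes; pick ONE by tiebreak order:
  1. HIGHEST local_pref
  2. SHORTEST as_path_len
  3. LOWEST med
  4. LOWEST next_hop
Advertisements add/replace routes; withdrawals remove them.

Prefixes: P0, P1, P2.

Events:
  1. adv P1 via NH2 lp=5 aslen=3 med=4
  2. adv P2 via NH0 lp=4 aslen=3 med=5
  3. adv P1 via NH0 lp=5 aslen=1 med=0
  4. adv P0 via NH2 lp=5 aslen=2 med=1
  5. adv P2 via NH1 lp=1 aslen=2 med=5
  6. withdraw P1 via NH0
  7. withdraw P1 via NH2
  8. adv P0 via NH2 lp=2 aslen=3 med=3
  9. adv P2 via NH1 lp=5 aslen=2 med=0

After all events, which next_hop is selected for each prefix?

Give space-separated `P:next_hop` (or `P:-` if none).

Op 1: best P0=- P1=NH2 P2=-
Op 2: best P0=- P1=NH2 P2=NH0
Op 3: best P0=- P1=NH0 P2=NH0
Op 4: best P0=NH2 P1=NH0 P2=NH0
Op 5: best P0=NH2 P1=NH0 P2=NH0
Op 6: best P0=NH2 P1=NH2 P2=NH0
Op 7: best P0=NH2 P1=- P2=NH0
Op 8: best P0=NH2 P1=- P2=NH0
Op 9: best P0=NH2 P1=- P2=NH1

Answer: P0:NH2 P1:- P2:NH1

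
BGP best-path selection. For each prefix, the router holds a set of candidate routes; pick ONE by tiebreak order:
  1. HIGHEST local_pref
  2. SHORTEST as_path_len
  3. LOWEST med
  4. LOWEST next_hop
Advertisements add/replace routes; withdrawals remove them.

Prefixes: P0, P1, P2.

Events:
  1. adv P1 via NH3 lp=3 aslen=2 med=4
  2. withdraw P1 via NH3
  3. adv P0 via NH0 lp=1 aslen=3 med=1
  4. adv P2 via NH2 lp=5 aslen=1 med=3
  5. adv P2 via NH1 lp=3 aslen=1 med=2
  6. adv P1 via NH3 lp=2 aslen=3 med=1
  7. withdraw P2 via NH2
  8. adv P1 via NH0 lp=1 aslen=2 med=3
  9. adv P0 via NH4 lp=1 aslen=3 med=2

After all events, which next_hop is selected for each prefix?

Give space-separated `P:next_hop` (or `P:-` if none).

Op 1: best P0=- P1=NH3 P2=-
Op 2: best P0=- P1=- P2=-
Op 3: best P0=NH0 P1=- P2=-
Op 4: best P0=NH0 P1=- P2=NH2
Op 5: best P0=NH0 P1=- P2=NH2
Op 6: best P0=NH0 P1=NH3 P2=NH2
Op 7: best P0=NH0 P1=NH3 P2=NH1
Op 8: best P0=NH0 P1=NH3 P2=NH1
Op 9: best P0=NH0 P1=NH3 P2=NH1

Answer: P0:NH0 P1:NH3 P2:NH1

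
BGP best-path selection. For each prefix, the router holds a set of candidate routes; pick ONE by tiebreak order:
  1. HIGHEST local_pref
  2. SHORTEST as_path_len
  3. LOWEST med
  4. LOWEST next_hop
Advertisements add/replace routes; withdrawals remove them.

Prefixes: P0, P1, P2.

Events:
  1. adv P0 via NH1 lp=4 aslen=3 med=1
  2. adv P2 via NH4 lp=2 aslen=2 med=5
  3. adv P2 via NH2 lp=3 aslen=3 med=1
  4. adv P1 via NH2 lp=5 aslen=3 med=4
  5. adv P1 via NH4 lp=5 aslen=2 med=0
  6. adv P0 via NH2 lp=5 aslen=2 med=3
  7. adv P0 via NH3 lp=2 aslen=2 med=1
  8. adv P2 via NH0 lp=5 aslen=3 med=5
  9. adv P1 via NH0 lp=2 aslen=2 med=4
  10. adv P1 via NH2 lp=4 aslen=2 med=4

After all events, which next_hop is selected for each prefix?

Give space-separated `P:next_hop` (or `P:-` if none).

Op 1: best P0=NH1 P1=- P2=-
Op 2: best P0=NH1 P1=- P2=NH4
Op 3: best P0=NH1 P1=- P2=NH2
Op 4: best P0=NH1 P1=NH2 P2=NH2
Op 5: best P0=NH1 P1=NH4 P2=NH2
Op 6: best P0=NH2 P1=NH4 P2=NH2
Op 7: best P0=NH2 P1=NH4 P2=NH2
Op 8: best P0=NH2 P1=NH4 P2=NH0
Op 9: best P0=NH2 P1=NH4 P2=NH0
Op 10: best P0=NH2 P1=NH4 P2=NH0

Answer: P0:NH2 P1:NH4 P2:NH0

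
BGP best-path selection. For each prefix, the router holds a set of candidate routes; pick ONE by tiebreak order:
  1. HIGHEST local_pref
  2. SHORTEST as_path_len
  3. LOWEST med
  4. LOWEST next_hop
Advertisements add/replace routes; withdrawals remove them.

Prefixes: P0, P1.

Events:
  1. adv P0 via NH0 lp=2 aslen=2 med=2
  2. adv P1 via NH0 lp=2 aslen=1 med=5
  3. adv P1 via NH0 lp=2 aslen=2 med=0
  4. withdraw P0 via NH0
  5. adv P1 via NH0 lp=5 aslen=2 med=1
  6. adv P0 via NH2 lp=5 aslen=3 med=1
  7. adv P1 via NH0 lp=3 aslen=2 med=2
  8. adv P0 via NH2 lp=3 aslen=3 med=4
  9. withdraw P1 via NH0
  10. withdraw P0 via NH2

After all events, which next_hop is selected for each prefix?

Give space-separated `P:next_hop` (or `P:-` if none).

Op 1: best P0=NH0 P1=-
Op 2: best P0=NH0 P1=NH0
Op 3: best P0=NH0 P1=NH0
Op 4: best P0=- P1=NH0
Op 5: best P0=- P1=NH0
Op 6: best P0=NH2 P1=NH0
Op 7: best P0=NH2 P1=NH0
Op 8: best P0=NH2 P1=NH0
Op 9: best P0=NH2 P1=-
Op 10: best P0=- P1=-

Answer: P0:- P1:-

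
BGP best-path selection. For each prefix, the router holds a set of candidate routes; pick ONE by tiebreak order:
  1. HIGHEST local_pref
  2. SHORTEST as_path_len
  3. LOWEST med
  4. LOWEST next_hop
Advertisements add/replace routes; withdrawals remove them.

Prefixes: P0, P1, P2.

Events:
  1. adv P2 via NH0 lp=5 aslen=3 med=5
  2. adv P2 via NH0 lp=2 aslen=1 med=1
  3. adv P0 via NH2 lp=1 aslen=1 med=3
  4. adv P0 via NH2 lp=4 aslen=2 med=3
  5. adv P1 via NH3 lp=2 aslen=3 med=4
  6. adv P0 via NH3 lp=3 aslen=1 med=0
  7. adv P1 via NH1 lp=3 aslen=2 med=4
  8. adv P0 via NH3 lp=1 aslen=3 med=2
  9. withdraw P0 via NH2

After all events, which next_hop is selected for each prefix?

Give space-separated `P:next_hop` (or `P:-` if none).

Op 1: best P0=- P1=- P2=NH0
Op 2: best P0=- P1=- P2=NH0
Op 3: best P0=NH2 P1=- P2=NH0
Op 4: best P0=NH2 P1=- P2=NH0
Op 5: best P0=NH2 P1=NH3 P2=NH0
Op 6: best P0=NH2 P1=NH3 P2=NH0
Op 7: best P0=NH2 P1=NH1 P2=NH0
Op 8: best P0=NH2 P1=NH1 P2=NH0
Op 9: best P0=NH3 P1=NH1 P2=NH0

Answer: P0:NH3 P1:NH1 P2:NH0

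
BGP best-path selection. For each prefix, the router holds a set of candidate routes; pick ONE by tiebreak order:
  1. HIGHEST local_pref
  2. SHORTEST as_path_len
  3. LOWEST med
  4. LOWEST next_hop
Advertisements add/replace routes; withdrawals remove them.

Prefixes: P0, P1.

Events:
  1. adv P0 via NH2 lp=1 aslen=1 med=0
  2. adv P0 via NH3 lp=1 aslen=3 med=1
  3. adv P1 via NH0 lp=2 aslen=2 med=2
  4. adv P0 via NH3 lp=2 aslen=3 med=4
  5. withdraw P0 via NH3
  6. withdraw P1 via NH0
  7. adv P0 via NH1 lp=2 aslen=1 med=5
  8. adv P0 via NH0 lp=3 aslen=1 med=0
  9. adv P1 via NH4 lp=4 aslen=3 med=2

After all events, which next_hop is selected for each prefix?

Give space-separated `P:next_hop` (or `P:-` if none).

Op 1: best P0=NH2 P1=-
Op 2: best P0=NH2 P1=-
Op 3: best P0=NH2 P1=NH0
Op 4: best P0=NH3 P1=NH0
Op 5: best P0=NH2 P1=NH0
Op 6: best P0=NH2 P1=-
Op 7: best P0=NH1 P1=-
Op 8: best P0=NH0 P1=-
Op 9: best P0=NH0 P1=NH4

Answer: P0:NH0 P1:NH4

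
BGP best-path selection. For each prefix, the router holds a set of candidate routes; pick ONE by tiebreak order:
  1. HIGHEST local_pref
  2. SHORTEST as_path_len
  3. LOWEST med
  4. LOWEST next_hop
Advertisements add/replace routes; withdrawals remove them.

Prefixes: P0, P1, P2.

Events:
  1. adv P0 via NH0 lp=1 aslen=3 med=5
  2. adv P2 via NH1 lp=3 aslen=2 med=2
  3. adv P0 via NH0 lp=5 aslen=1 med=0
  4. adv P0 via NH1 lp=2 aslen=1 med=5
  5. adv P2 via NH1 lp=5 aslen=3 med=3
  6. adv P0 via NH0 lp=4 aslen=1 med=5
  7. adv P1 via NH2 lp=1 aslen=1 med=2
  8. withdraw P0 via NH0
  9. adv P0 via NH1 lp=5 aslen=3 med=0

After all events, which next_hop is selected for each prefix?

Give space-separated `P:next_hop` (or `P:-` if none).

Answer: P0:NH1 P1:NH2 P2:NH1

Derivation:
Op 1: best P0=NH0 P1=- P2=-
Op 2: best P0=NH0 P1=- P2=NH1
Op 3: best P0=NH0 P1=- P2=NH1
Op 4: best P0=NH0 P1=- P2=NH1
Op 5: best P0=NH0 P1=- P2=NH1
Op 6: best P0=NH0 P1=- P2=NH1
Op 7: best P0=NH0 P1=NH2 P2=NH1
Op 8: best P0=NH1 P1=NH2 P2=NH1
Op 9: best P0=NH1 P1=NH2 P2=NH1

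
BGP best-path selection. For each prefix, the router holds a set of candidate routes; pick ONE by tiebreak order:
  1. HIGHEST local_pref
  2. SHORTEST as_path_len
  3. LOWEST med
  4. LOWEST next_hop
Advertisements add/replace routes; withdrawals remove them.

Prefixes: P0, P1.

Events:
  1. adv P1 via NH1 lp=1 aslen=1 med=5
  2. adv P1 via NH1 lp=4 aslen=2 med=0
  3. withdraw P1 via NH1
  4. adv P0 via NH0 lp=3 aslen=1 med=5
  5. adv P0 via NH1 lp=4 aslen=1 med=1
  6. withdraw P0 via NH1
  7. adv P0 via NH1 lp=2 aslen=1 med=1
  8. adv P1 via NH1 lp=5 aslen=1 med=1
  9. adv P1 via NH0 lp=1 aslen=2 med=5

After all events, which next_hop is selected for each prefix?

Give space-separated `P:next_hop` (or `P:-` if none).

Op 1: best P0=- P1=NH1
Op 2: best P0=- P1=NH1
Op 3: best P0=- P1=-
Op 4: best P0=NH0 P1=-
Op 5: best P0=NH1 P1=-
Op 6: best P0=NH0 P1=-
Op 7: best P0=NH0 P1=-
Op 8: best P0=NH0 P1=NH1
Op 9: best P0=NH0 P1=NH1

Answer: P0:NH0 P1:NH1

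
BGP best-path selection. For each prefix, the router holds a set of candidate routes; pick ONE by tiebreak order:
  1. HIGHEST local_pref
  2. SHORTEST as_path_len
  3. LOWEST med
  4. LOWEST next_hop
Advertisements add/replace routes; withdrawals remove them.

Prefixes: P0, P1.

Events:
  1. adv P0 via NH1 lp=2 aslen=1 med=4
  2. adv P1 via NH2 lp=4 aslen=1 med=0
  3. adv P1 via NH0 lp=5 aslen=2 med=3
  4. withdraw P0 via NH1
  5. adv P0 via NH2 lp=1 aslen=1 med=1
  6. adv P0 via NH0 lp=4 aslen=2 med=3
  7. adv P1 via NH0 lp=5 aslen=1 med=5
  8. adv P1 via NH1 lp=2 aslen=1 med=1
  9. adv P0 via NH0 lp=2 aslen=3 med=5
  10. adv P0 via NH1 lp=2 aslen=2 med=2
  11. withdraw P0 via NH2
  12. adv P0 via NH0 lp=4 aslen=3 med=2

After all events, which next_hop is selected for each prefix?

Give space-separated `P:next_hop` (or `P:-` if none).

Answer: P0:NH0 P1:NH0

Derivation:
Op 1: best P0=NH1 P1=-
Op 2: best P0=NH1 P1=NH2
Op 3: best P0=NH1 P1=NH0
Op 4: best P0=- P1=NH0
Op 5: best P0=NH2 P1=NH0
Op 6: best P0=NH0 P1=NH0
Op 7: best P0=NH0 P1=NH0
Op 8: best P0=NH0 P1=NH0
Op 9: best P0=NH0 P1=NH0
Op 10: best P0=NH1 P1=NH0
Op 11: best P0=NH1 P1=NH0
Op 12: best P0=NH0 P1=NH0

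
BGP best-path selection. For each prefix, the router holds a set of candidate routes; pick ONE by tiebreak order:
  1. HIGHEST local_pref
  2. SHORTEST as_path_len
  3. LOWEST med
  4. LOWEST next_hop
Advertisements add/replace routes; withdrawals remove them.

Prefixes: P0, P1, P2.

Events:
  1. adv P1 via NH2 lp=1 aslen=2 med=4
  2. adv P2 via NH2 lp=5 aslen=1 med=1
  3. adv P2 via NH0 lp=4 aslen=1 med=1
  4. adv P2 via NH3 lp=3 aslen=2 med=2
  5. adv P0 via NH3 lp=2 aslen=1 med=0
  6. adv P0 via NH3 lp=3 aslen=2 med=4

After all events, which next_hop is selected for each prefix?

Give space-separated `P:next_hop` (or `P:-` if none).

Op 1: best P0=- P1=NH2 P2=-
Op 2: best P0=- P1=NH2 P2=NH2
Op 3: best P0=- P1=NH2 P2=NH2
Op 4: best P0=- P1=NH2 P2=NH2
Op 5: best P0=NH3 P1=NH2 P2=NH2
Op 6: best P0=NH3 P1=NH2 P2=NH2

Answer: P0:NH3 P1:NH2 P2:NH2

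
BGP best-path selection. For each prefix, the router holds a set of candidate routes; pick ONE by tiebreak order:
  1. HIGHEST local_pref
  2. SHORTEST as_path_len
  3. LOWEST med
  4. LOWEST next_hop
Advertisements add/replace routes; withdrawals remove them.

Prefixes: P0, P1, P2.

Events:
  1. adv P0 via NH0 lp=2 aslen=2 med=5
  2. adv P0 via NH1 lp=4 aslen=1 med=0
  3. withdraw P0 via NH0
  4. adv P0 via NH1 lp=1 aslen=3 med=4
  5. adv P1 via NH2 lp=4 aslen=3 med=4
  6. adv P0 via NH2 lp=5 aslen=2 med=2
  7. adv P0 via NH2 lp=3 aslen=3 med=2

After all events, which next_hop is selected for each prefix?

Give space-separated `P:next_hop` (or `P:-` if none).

Op 1: best P0=NH0 P1=- P2=-
Op 2: best P0=NH1 P1=- P2=-
Op 3: best P0=NH1 P1=- P2=-
Op 4: best P0=NH1 P1=- P2=-
Op 5: best P0=NH1 P1=NH2 P2=-
Op 6: best P0=NH2 P1=NH2 P2=-
Op 7: best P0=NH2 P1=NH2 P2=-

Answer: P0:NH2 P1:NH2 P2:-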